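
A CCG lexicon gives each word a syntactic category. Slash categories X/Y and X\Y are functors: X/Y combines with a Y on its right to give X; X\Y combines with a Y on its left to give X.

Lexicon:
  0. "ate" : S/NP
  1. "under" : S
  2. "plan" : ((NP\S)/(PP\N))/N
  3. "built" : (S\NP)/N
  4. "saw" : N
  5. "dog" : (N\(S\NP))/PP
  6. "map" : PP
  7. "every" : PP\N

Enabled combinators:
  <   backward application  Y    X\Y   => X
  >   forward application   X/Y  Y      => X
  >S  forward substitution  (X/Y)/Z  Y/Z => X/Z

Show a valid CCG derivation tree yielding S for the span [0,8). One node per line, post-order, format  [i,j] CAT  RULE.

[0,1] S/NP  lex  "ate"
[1,2] S  lex  "under"
[2,3] ((NP\S)/(PP\N))/N  lex  "plan"
[3,4] (S\NP)/N  lex  "built"
[4,5] N  lex  "saw"
[3,5] S\NP  >  k=4
[5,6] (N\(S\NP))/PP  lex  "dog"
[6,7] PP  lex  "map"
[5,7] N\(S\NP)  >  k=6
[3,7] N  <  k=5
[2,7] (NP\S)/(PP\N)  >  k=3
[7,8] PP\N  lex  "every"
[2,8] NP\S  >  k=7
[1,8] NP  <  k=2
[0,8] S  >  k=1

[0,8] S   >
  [0,1] "ate" : S/NP
  [1,8] NP   <
    [1,2] "under" : S
    [2,8] NP\S   >
      [2,7] (NP\S)/(PP\N)   >
        [2,3] "plan" : ((NP\S)/(PP\N))/N
        [3,7] N   <
          [3,5] S\NP   >
            [3,4] "built" : (S\NP)/N
            [4,5] "saw" : N
          [5,7] N\(S\NP)   >
            [5,6] "dog" : (N\(S\NP))/PP
            [6,7] "map" : PP
      [7,8] "every" : PP\N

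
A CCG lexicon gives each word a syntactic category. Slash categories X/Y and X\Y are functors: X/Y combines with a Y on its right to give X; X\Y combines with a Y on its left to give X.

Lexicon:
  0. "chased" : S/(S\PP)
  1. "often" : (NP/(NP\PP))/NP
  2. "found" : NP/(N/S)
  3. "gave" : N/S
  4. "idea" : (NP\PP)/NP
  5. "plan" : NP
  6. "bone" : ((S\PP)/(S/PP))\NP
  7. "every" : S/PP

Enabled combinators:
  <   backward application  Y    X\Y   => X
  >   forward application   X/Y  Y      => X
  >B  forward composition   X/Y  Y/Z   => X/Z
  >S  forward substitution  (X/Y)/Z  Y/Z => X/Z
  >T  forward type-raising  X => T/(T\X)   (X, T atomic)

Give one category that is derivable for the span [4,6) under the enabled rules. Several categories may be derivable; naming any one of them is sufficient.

NP\PP

[0,8] S   >
  [0,1] "chased" : S/(S\PP)
  [1,8] S\PP   >
    [1,7] (S\PP)/(S/PP)   <
      [1,6] NP   >
        [1,4] NP/(NP\PP)   >
          [1,2] "often" : (NP/(NP\PP))/NP
          [2,4] NP   >
            [2,3] "found" : NP/(N/S)
            [3,4] "gave" : N/S
        [4,6] NP\PP   >
          [4,5] "idea" : (NP\PP)/NP
          [5,6] "plan" : NP
      [6,7] "bone" : ((S\PP)/(S/PP))\NP
    [7,8] "every" : S/PP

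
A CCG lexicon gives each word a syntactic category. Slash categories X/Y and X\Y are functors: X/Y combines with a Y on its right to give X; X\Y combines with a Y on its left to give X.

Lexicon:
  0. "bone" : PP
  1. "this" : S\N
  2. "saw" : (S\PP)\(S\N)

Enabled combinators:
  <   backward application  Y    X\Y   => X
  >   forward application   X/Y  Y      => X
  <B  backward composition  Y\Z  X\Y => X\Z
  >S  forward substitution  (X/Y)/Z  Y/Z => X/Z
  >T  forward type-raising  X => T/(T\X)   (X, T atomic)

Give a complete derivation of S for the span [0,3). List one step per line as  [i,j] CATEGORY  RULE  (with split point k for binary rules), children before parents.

[0,1] PP  lex  "bone"
[1,2] S\N  lex  "this"
[2,3] (S\PP)\(S\N)  lex  "saw"
[1,3] S\PP  <  k=2
[0,3] S  <  k=1

[0,3] S   <
  [0,1] "bone" : PP
  [1,3] S\PP   <
    [1,2] "this" : S\N
    [2,3] "saw" : (S\PP)\(S\N)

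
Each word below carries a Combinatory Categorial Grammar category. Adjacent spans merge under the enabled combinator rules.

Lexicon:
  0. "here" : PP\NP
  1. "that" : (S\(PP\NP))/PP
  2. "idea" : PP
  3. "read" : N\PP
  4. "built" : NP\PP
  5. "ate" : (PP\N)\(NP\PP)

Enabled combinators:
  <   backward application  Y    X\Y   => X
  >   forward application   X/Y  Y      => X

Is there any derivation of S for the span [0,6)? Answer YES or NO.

YES

[0,6] S   <
  [0,1] "here" : PP\NP
  [1,6] S\(PP\NP)   >
    [1,2] "that" : (S\(PP\NP))/PP
    [2,6] PP   <
      [2,4] N   <
        [2,3] "idea" : PP
        [3,4] "read" : N\PP
      [4,6] PP\N   <
        [4,5] "built" : NP\PP
        [5,6] "ate" : (PP\N)\(NP\PP)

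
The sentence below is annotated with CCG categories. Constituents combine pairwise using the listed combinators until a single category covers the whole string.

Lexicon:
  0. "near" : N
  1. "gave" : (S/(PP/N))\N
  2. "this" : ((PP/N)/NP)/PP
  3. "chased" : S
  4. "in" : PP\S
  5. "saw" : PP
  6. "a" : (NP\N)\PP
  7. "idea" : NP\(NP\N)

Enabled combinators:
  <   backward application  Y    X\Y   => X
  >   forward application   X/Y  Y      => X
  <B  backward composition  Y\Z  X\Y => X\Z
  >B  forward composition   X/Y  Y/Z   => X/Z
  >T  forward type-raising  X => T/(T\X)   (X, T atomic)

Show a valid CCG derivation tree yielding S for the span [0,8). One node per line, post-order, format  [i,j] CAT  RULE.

[0,1] N  lex  "near"
[1,2] (S/(PP/N))\N  lex  "gave"
[0,2] S/(PP/N)  <  k=1
[2,3] ((PP/N)/NP)/PP  lex  "this"
[3,4] S  lex  "chased"
[3,4] PP/(PP\S)  >T
[4,5] PP\S  lex  "in"
[3,5] PP  >  k=4
[2,5] (PP/N)/NP  >  k=3
[0,5] S/NP  >B  k=2
[5,6] PP  lex  "saw"
[6,7] (NP\N)\PP  lex  "a"
[5,7] NP\N  <  k=6
[7,8] NP\(NP\N)  lex  "idea"
[5,8] NP  <  k=7
[0,8] S  >  k=5

[0,8] S   >
  [0,5] S/NP   >B
    [0,2] S/(PP/N)   <
      [0,1] "near" : N
      [1,2] "gave" : (S/(PP/N))\N
    [2,5] (PP/N)/NP   >
      [2,3] "this" : ((PP/N)/NP)/PP
      [3,5] PP   >
        [3,4] PP/(PP\S)   >T
          [3,4] "chased" : S
        [4,5] "in" : PP\S
  [5,8] NP   <
    [5,7] NP\N   <
      [5,6] "saw" : PP
      [6,7] "a" : (NP\N)\PP
    [7,8] "idea" : NP\(NP\N)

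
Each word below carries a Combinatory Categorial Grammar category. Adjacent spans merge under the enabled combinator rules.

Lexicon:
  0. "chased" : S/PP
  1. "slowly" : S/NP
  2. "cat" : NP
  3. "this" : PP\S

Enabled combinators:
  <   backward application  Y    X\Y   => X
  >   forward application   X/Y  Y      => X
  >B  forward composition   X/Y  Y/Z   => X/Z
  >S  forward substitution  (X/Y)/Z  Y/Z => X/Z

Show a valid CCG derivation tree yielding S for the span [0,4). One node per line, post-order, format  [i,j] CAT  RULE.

[0,4] S   >
  [0,1] "chased" : S/PP
  [1,4] PP   <
    [1,3] S   >
      [1,2] "slowly" : S/NP
      [2,3] "cat" : NP
    [3,4] "this" : PP\S

[0,1] S/PP  lex  "chased"
[1,2] S/NP  lex  "slowly"
[2,3] NP  lex  "cat"
[1,3] S  >  k=2
[3,4] PP\S  lex  "this"
[1,4] PP  <  k=3
[0,4] S  >  k=1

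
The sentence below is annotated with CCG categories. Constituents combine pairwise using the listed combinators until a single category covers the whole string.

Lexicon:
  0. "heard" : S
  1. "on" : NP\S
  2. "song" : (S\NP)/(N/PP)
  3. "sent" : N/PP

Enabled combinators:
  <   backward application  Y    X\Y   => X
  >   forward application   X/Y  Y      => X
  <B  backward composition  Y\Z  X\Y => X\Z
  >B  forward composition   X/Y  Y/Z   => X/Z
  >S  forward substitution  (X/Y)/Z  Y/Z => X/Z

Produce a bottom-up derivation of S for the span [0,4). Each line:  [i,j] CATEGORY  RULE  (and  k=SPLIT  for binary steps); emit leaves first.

[0,1] S  lex  "heard"
[1,2] NP\S  lex  "on"
[0,2] NP  <  k=1
[2,3] (S\NP)/(N/PP)  lex  "song"
[3,4] N/PP  lex  "sent"
[2,4] S\NP  >  k=3
[0,4] S  <  k=2

[0,4] S   <
  [0,2] NP   <
    [0,1] "heard" : S
    [1,2] "on" : NP\S
  [2,4] S\NP   >
    [2,3] "song" : (S\NP)/(N/PP)
    [3,4] "sent" : N/PP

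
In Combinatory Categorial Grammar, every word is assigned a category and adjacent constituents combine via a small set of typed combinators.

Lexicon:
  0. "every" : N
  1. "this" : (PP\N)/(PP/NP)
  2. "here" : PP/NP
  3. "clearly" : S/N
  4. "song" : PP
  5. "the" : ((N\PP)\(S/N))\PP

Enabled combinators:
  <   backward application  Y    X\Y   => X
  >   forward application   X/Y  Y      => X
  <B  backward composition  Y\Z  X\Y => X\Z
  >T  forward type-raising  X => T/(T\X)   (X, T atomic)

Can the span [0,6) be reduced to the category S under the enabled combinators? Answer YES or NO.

NO

N (PP\N)/(PP/NP) PP/NP S/N PP ((N\PP)\(S/N))\PP
CKY chart[0,6] = {N, N/(N\N), NP/(NP\N), PP/(PP\N), S/(S\N)}; S ∉ chart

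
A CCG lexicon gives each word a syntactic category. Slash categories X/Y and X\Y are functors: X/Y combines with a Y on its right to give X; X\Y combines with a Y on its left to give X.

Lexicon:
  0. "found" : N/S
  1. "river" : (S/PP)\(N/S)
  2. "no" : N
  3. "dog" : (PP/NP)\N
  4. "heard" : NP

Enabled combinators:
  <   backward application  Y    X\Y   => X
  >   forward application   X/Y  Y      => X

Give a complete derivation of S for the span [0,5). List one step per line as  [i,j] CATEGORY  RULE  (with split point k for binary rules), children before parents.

[0,5] S   >
  [0,2] S/PP   <
    [0,1] "found" : N/S
    [1,2] "river" : (S/PP)\(N/S)
  [2,5] PP   >
    [2,4] PP/NP   <
      [2,3] "no" : N
      [3,4] "dog" : (PP/NP)\N
    [4,5] "heard" : NP

[0,1] N/S  lex  "found"
[1,2] (S/PP)\(N/S)  lex  "river"
[0,2] S/PP  <  k=1
[2,3] N  lex  "no"
[3,4] (PP/NP)\N  lex  "dog"
[2,4] PP/NP  <  k=3
[4,5] NP  lex  "heard"
[2,5] PP  >  k=4
[0,5] S  >  k=2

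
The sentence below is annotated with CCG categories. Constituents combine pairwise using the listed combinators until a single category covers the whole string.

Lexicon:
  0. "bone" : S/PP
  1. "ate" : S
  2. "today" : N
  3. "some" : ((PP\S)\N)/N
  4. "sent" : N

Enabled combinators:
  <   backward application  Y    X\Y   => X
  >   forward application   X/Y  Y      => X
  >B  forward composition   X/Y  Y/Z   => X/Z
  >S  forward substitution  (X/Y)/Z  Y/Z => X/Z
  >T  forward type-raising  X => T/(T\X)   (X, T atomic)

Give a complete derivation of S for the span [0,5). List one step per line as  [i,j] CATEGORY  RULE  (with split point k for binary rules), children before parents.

[0,1] S/PP  lex  "bone"
[1,2] S  lex  "ate"
[1,2] PP/(PP\S)  >T
[2,3] N  lex  "today"
[3,4] ((PP\S)\N)/N  lex  "some"
[4,5] N  lex  "sent"
[3,5] (PP\S)\N  >  k=4
[2,5] PP\S  <  k=3
[1,5] PP  >  k=2
[0,5] S  >  k=1

[0,5] S   >
  [0,1] "bone" : S/PP
  [1,5] PP   >
    [1,2] PP/(PP\S)   >T
      [1,2] "ate" : S
    [2,5] PP\S   <
      [2,3] "today" : N
      [3,5] (PP\S)\N   >
        [3,4] "some" : ((PP\S)\N)/N
        [4,5] "sent" : N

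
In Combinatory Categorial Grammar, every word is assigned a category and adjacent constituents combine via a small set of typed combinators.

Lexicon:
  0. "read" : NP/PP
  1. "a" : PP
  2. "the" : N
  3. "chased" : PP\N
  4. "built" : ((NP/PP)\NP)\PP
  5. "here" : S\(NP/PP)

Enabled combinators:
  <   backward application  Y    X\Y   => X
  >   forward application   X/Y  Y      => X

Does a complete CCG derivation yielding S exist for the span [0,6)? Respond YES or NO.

[0,6] S   <
  [0,5] NP/PP   <
    [0,2] NP   >
      [0,1] "read" : NP/PP
      [1,2] "a" : PP
    [2,5] (NP/PP)\NP   <
      [2,4] PP   <
        [2,3] "the" : N
        [3,4] "chased" : PP\N
      [4,5] "built" : ((NP/PP)\NP)\PP
  [5,6] "here" : S\(NP/PP)

YES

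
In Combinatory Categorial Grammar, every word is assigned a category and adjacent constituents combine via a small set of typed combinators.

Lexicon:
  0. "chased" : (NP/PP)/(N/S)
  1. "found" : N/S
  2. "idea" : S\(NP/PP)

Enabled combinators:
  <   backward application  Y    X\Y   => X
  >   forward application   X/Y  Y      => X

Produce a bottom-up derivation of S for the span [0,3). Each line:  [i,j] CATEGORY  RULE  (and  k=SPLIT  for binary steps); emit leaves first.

[0,3] S   <
  [0,2] NP/PP   >
    [0,1] "chased" : (NP/PP)/(N/S)
    [1,2] "found" : N/S
  [2,3] "idea" : S\(NP/PP)

[0,1] (NP/PP)/(N/S)  lex  "chased"
[1,2] N/S  lex  "found"
[0,2] NP/PP  >  k=1
[2,3] S\(NP/PP)  lex  "idea"
[0,3] S  <  k=2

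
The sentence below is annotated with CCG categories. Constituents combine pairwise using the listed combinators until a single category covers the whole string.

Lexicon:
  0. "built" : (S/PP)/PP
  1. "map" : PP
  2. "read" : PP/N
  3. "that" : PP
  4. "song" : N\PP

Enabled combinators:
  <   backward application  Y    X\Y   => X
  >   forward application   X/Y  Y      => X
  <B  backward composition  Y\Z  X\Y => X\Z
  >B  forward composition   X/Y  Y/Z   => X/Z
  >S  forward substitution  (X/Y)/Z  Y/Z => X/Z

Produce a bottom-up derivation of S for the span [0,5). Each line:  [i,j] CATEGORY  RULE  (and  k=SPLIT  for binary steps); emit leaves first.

[0,1] (S/PP)/PP  lex  "built"
[1,2] PP  lex  "map"
[0,2] S/PP  >  k=1
[2,3] PP/N  lex  "read"
[3,4] PP  lex  "that"
[4,5] N\PP  lex  "song"
[3,5] N  <  k=4
[2,5] PP  >  k=3
[0,5] S  >  k=2

[0,5] S   >
  [0,2] S/PP   >
    [0,1] "built" : (S/PP)/PP
    [1,2] "map" : PP
  [2,5] PP   >
    [2,3] "read" : PP/N
    [3,5] N   <
      [3,4] "that" : PP
      [4,5] "song" : N\PP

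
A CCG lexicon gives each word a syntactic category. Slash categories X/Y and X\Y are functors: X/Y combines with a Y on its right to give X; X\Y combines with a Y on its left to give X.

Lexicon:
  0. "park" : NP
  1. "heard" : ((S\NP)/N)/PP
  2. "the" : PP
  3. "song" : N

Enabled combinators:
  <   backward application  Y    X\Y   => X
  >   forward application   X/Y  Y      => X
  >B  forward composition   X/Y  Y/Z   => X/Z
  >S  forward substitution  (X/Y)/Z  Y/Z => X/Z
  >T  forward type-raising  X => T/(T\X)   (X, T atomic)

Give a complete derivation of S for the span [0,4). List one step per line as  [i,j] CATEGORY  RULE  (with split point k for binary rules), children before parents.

[0,4] S   >
  [0,1] S/(S\NP)   >T
    [0,1] "park" : NP
  [1,4] S\NP   >
    [1,3] (S\NP)/N   >
      [1,2] "heard" : ((S\NP)/N)/PP
      [2,3] "the" : PP
    [3,4] "song" : N

[0,1] NP  lex  "park"
[0,1] S/(S\NP)  >T
[1,2] ((S\NP)/N)/PP  lex  "heard"
[2,3] PP  lex  "the"
[1,3] (S\NP)/N  >  k=2
[3,4] N  lex  "song"
[1,4] S\NP  >  k=3
[0,4] S  >  k=1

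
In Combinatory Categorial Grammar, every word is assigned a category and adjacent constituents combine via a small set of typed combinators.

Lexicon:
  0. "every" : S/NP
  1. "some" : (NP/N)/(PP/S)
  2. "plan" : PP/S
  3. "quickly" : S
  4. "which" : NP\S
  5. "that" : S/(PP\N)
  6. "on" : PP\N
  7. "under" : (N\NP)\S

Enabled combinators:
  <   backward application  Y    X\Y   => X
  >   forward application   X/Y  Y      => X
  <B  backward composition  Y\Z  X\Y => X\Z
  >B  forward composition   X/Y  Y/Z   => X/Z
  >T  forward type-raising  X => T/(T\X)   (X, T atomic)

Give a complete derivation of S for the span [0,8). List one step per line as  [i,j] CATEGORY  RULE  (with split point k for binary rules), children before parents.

[0,8] S   >
  [0,3] S/N   >B
    [0,1] "every" : S/NP
    [1,3] NP/N   >
      [1,2] "some" : (NP/N)/(PP/S)
      [2,3] "plan" : PP/S
  [3,8] N   <
    [3,5] NP   <
      [3,4] "quickly" : S
      [4,5] "which" : NP\S
    [5,8] N\NP   <
      [5,7] S   >
        [5,6] "that" : S/(PP\N)
        [6,7] "on" : PP\N
      [7,8] "under" : (N\NP)\S

[0,1] S/NP  lex  "every"
[1,2] (NP/N)/(PP/S)  lex  "some"
[2,3] PP/S  lex  "plan"
[1,3] NP/N  >  k=2
[0,3] S/N  >B  k=1
[3,4] S  lex  "quickly"
[4,5] NP\S  lex  "which"
[3,5] NP  <  k=4
[5,6] S/(PP\N)  lex  "that"
[6,7] PP\N  lex  "on"
[5,7] S  >  k=6
[7,8] (N\NP)\S  lex  "under"
[5,8] N\NP  <  k=7
[3,8] N  <  k=5
[0,8] S  >  k=3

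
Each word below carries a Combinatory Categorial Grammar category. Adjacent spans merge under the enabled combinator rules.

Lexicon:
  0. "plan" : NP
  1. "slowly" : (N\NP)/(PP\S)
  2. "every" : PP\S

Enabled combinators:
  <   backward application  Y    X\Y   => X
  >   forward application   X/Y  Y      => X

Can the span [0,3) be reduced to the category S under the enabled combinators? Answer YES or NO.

NP (N\NP)/(PP\S) PP\S
CKY chart[0,3] = {N}; S ∉ chart

NO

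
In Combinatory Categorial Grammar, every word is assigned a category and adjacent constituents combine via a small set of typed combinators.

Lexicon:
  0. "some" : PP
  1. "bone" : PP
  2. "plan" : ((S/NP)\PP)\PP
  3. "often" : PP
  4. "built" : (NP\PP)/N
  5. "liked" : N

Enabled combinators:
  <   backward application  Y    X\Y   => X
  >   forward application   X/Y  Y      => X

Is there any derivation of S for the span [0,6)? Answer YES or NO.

YES

[0,6] S   >
  [0,3] S/NP   <
    [0,1] "some" : PP
    [1,3] (S/NP)\PP   <
      [1,2] "bone" : PP
      [2,3] "plan" : ((S/NP)\PP)\PP
  [3,6] NP   <
    [3,4] "often" : PP
    [4,6] NP\PP   >
      [4,5] "built" : (NP\PP)/N
      [5,6] "liked" : N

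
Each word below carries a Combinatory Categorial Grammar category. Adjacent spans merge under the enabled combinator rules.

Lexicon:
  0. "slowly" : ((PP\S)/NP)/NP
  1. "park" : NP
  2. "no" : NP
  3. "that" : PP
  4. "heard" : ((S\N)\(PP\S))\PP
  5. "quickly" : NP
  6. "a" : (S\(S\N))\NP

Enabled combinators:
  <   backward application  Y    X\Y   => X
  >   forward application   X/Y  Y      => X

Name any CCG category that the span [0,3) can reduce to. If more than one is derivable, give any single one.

PP\S

[0,7] S   <
  [0,5] S\N   <
    [0,3] PP\S   >
      [0,2] (PP\S)/NP   >
        [0,1] "slowly" : ((PP\S)/NP)/NP
        [1,2] "park" : NP
      [2,3] "no" : NP
    [3,5] (S\N)\(PP\S)   <
      [3,4] "that" : PP
      [4,5] "heard" : ((S\N)\(PP\S))\PP
  [5,7] S\(S\N)   <
    [5,6] "quickly" : NP
    [6,7] "a" : (S\(S\N))\NP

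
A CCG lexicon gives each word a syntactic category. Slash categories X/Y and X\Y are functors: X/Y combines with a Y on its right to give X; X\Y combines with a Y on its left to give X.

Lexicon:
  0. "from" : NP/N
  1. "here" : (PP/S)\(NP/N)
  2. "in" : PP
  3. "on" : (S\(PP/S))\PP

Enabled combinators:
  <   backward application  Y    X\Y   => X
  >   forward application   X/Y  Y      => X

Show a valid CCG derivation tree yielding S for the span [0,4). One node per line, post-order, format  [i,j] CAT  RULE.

[0,4] S   <
  [0,2] PP/S   <
    [0,1] "from" : NP/N
    [1,2] "here" : (PP/S)\(NP/N)
  [2,4] S\(PP/S)   <
    [2,3] "in" : PP
    [3,4] "on" : (S\(PP/S))\PP

[0,1] NP/N  lex  "from"
[1,2] (PP/S)\(NP/N)  lex  "here"
[0,2] PP/S  <  k=1
[2,3] PP  lex  "in"
[3,4] (S\(PP/S))\PP  lex  "on"
[2,4] S\(PP/S)  <  k=3
[0,4] S  <  k=2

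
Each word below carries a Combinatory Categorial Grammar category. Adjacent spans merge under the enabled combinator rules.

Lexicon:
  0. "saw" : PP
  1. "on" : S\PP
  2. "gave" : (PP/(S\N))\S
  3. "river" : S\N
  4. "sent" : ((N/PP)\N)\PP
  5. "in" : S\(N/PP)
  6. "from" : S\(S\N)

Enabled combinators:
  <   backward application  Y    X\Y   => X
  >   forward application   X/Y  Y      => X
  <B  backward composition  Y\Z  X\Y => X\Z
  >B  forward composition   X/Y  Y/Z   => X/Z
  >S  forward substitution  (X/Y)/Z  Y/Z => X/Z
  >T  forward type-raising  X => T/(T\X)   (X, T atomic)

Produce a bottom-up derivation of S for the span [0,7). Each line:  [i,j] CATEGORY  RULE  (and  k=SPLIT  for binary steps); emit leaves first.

[0,1] PP  lex  "saw"
[1,2] S\PP  lex  "on"
[0,2] S  <  k=1
[2,3] (PP/(S\N))\S  lex  "gave"
[0,3] PP/(S\N)  <  k=2
[3,4] S\N  lex  "river"
[0,4] PP  >  k=3
[4,5] ((N/PP)\N)\PP  lex  "sent"
[0,5] (N/PP)\N  <  k=4
[5,6] S\(N/PP)  lex  "in"
[0,6] S\N  <B  k=5
[6,7] S\(S\N)  lex  "from"
[0,7] S  <  k=6

[0,7] S   <
  [0,6] S\N   <B
    [0,5] (N/PP)\N   <
      [0,4] PP   >
        [0,3] PP/(S\N)   <
          [0,2] S   <
            [0,1] "saw" : PP
            [1,2] "on" : S\PP
          [2,3] "gave" : (PP/(S\N))\S
        [3,4] "river" : S\N
      [4,5] "sent" : ((N/PP)\N)\PP
    [5,6] "in" : S\(N/PP)
  [6,7] "from" : S\(S\N)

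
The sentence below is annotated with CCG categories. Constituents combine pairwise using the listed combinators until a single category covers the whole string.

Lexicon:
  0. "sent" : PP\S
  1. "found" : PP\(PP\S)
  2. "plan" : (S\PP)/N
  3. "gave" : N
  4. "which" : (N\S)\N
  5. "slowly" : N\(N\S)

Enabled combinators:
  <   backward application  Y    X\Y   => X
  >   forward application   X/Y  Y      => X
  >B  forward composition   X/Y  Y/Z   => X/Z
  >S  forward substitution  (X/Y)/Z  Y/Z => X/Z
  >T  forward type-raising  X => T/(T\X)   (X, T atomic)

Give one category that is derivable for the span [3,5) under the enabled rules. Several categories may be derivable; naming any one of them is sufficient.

N\S

[0,6] S   <
  [0,2] PP   <
    [0,1] "sent" : PP\S
    [1,2] "found" : PP\(PP\S)
  [2,6] S\PP   >
    [2,3] "plan" : (S\PP)/N
    [3,6] N   <
      [3,5] N\S   <
        [3,4] "gave" : N
        [4,5] "which" : (N\S)\N
      [5,6] "slowly" : N\(N\S)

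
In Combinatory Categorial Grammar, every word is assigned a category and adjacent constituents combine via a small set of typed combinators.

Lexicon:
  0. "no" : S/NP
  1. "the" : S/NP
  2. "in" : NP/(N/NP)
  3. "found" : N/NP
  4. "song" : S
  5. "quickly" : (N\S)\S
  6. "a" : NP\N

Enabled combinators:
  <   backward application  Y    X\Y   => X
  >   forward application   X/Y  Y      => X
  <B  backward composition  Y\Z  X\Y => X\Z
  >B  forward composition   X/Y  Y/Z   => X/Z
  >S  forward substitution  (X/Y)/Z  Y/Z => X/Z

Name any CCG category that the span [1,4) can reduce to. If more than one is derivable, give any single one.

[0,7] S   >
  [0,1] "no" : S/NP
  [1,7] NP   <
    [1,4] S   >
      [1,2] "the" : S/NP
      [2,4] NP   >
        [2,3] "in" : NP/(N/NP)
        [3,4] "found" : N/NP
    [4,7] NP\S   <B
      [4,6] N\S   <
        [4,5] "song" : S
        [5,6] "quickly" : (N\S)\S
      [6,7] "a" : NP\N

S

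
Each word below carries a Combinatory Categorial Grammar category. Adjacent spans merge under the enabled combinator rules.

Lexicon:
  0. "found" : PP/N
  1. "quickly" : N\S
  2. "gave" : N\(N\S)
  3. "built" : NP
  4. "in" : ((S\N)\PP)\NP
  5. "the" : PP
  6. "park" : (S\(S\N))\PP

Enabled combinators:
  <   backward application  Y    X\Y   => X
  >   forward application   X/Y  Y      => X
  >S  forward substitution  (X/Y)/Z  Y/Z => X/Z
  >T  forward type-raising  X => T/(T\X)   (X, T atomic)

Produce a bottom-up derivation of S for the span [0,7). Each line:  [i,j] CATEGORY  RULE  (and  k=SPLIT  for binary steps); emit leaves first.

[0,1] PP/N  lex  "found"
[1,2] N\S  lex  "quickly"
[2,3] N\(N\S)  lex  "gave"
[1,3] N  <  k=2
[0,3] PP  >  k=1
[3,4] NP  lex  "built"
[4,5] ((S\N)\PP)\NP  lex  "in"
[3,5] (S\N)\PP  <  k=4
[0,5] S\N  <  k=3
[5,6] PP  lex  "the"
[6,7] (S\(S\N))\PP  lex  "park"
[5,7] S\(S\N)  <  k=6
[0,7] S  <  k=5

[0,7] S   <
  [0,5] S\N   <
    [0,3] PP   >
      [0,1] "found" : PP/N
      [1,3] N   <
        [1,2] "quickly" : N\S
        [2,3] "gave" : N\(N\S)
    [3,5] (S\N)\PP   <
      [3,4] "built" : NP
      [4,5] "in" : ((S\N)\PP)\NP
  [5,7] S\(S\N)   <
    [5,6] "the" : PP
    [6,7] "park" : (S\(S\N))\PP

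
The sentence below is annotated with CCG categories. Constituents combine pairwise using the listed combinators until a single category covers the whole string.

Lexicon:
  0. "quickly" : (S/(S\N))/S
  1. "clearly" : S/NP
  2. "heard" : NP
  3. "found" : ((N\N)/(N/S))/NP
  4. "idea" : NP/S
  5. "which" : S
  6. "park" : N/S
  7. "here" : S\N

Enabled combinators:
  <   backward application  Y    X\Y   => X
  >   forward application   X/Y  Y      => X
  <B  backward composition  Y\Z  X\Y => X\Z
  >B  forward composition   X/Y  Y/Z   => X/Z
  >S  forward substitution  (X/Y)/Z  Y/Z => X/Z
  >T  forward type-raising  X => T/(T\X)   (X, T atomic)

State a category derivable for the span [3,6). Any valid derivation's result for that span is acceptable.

[0,8] S   >
  [0,3] S/(S\N)   >
    [0,1] "quickly" : (S/(S\N))/S
    [1,3] S   >
      [1,2] "clearly" : S/NP
      [2,3] "heard" : NP
  [3,8] S\N   <B
    [3,7] N\N   >
      [3,6] (N\N)/(N/S)   >
        [3,4] "found" : ((N\N)/(N/S))/NP
        [4,6] NP   >
          [4,5] "idea" : NP/S
          [5,6] "which" : S
      [6,7] "park" : N/S
    [7,8] "here" : S\N

(N\N)/(N/S)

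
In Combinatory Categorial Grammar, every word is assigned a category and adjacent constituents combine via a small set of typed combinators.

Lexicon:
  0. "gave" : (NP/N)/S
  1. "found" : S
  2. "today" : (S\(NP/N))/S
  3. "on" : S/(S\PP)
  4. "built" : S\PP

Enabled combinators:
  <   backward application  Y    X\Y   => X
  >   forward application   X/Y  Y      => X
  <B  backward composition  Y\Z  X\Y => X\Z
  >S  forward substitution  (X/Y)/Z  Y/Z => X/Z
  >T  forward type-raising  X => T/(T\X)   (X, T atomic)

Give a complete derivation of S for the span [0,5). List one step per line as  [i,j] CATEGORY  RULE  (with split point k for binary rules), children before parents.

[0,5] S   <
  [0,2] NP/N   >
    [0,1] "gave" : (NP/N)/S
    [1,2] "found" : S
  [2,5] S\(NP/N)   >
    [2,3] "today" : (S\(NP/N))/S
    [3,5] S   >
      [3,4] "on" : S/(S\PP)
      [4,5] "built" : S\PP

[0,1] (NP/N)/S  lex  "gave"
[1,2] S  lex  "found"
[0,2] NP/N  >  k=1
[2,3] (S\(NP/N))/S  lex  "today"
[3,4] S/(S\PP)  lex  "on"
[4,5] S\PP  lex  "built"
[3,5] S  >  k=4
[2,5] S\(NP/N)  >  k=3
[0,5] S  <  k=2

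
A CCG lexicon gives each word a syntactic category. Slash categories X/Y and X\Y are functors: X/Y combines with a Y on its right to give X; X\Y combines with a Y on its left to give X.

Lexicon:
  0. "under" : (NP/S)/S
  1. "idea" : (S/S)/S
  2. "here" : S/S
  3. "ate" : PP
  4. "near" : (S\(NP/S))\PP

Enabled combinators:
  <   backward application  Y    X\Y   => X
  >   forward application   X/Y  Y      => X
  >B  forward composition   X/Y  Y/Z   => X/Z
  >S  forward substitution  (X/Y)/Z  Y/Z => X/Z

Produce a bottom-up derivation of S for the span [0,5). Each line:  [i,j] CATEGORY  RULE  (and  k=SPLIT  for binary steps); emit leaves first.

[0,1] (NP/S)/S  lex  "under"
[1,2] (S/S)/S  lex  "idea"
[2,3] S/S  lex  "here"
[1,3] S/S  >S  k=2
[0,3] NP/S  >S  k=1
[3,4] PP  lex  "ate"
[4,5] (S\(NP/S))\PP  lex  "near"
[3,5] S\(NP/S)  <  k=4
[0,5] S  <  k=3

[0,5] S   <
  [0,3] NP/S   >S
    [0,1] "under" : (NP/S)/S
    [1,3] S/S   >S
      [1,2] "idea" : (S/S)/S
      [2,3] "here" : S/S
  [3,5] S\(NP/S)   <
    [3,4] "ate" : PP
    [4,5] "near" : (S\(NP/S))\PP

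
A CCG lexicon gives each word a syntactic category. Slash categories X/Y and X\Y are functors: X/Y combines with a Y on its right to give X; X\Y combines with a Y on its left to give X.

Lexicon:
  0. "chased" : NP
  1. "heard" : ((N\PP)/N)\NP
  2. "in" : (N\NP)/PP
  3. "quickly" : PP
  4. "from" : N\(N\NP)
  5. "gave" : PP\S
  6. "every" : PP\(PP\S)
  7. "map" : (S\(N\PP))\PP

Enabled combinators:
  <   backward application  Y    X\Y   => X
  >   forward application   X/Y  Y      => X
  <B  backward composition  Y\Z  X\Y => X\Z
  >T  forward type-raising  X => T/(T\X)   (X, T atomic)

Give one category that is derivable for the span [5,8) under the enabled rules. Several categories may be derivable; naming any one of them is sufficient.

S\(N\PP)

[0,8] S   <
  [0,5] N\PP   >
    [0,2] (N\PP)/N   <
      [0,1] "chased" : NP
      [1,2] "heard" : ((N\PP)/N)\NP
    [2,5] N   <
      [2,4] N\NP   >
        [2,3] "in" : (N\NP)/PP
        [3,4] "quickly" : PP
      [4,5] "from" : N\(N\NP)
  [5,8] S\(N\PP)   <
    [5,7] PP   <
      [5,6] "gave" : PP\S
      [6,7] "every" : PP\(PP\S)
    [7,8] "map" : (S\(N\PP))\PP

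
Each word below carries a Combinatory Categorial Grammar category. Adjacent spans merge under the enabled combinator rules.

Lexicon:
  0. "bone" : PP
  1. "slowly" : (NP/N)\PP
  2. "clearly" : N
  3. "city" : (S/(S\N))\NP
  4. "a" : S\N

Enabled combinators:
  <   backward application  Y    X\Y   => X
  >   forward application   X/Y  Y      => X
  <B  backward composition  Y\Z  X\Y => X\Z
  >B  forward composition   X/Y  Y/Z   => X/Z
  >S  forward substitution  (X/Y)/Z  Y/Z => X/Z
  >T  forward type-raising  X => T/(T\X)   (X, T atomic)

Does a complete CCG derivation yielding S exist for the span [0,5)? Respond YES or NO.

[0,5] S   >
  [0,4] S/(S\N)   <
    [0,3] NP   >
      [0,2] NP/N   <
        [0,1] "bone" : PP
        [1,2] "slowly" : (NP/N)\PP
      [2,3] "clearly" : N
    [3,4] "city" : (S/(S\N))\NP
  [4,5] "a" : S\N

YES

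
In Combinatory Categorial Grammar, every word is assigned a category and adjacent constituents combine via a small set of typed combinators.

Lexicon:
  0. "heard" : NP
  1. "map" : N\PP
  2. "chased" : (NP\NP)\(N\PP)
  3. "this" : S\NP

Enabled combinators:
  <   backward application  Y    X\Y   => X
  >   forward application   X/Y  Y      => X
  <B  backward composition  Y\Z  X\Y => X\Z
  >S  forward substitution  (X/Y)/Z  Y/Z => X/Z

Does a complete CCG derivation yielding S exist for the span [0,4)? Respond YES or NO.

[0,4] S   <
  [0,1] "heard" : NP
  [1,4] S\NP   <B
    [1,3] NP\NP   <
      [1,2] "map" : N\PP
      [2,3] "chased" : (NP\NP)\(N\PP)
    [3,4] "this" : S\NP

YES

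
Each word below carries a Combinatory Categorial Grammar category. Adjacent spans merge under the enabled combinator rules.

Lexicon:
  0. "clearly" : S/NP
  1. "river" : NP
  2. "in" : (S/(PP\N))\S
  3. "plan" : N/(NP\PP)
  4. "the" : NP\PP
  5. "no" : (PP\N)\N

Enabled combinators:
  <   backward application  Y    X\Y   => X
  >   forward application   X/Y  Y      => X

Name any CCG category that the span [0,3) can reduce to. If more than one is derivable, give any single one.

S/(PP\N)

[0,6] S   >
  [0,3] S/(PP\N)   <
    [0,2] S   >
      [0,1] "clearly" : S/NP
      [1,2] "river" : NP
    [2,3] "in" : (S/(PP\N))\S
  [3,6] PP\N   <
    [3,5] N   >
      [3,4] "plan" : N/(NP\PP)
      [4,5] "the" : NP\PP
    [5,6] "no" : (PP\N)\N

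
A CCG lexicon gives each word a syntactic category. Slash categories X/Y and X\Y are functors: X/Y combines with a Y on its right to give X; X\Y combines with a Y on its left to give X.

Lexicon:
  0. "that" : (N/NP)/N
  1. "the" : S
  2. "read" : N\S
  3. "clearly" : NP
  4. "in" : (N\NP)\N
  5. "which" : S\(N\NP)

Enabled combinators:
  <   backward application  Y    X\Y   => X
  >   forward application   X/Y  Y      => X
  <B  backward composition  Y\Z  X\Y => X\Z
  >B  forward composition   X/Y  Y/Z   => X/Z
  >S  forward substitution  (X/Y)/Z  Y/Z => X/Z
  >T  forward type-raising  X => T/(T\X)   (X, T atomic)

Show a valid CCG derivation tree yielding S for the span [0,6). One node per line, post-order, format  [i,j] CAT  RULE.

[0,1] (N/NP)/N  lex  "that"
[1,2] S  lex  "the"
[2,3] N\S  lex  "read"
[1,3] N  <  k=2
[0,3] N/NP  >  k=1
[3,4] NP  lex  "clearly"
[0,4] N  >  k=3
[4,5] (N\NP)\N  lex  "in"
[5,6] S\(N\NP)  lex  "which"
[4,6] S\N  <B  k=5
[0,6] S  <  k=4

[0,6] S   <
  [0,4] N   >
    [0,3] N/NP   >
      [0,1] "that" : (N/NP)/N
      [1,3] N   <
        [1,2] "the" : S
        [2,3] "read" : N\S
    [3,4] "clearly" : NP
  [4,6] S\N   <B
    [4,5] "in" : (N\NP)\N
    [5,6] "which" : S\(N\NP)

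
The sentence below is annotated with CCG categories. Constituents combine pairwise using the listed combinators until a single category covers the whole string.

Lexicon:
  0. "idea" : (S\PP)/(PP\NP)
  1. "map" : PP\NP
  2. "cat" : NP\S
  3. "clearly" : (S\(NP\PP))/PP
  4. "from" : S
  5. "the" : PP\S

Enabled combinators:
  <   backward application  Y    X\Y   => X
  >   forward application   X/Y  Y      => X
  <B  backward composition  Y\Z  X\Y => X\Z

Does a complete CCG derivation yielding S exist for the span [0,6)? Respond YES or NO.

[0,6] S   <
  [0,3] NP\PP   <B
    [0,2] S\PP   >
      [0,1] "idea" : (S\PP)/(PP\NP)
      [1,2] "map" : PP\NP
    [2,3] "cat" : NP\S
  [3,6] S\(NP\PP)   >
    [3,4] "clearly" : (S\(NP\PP))/PP
    [4,6] PP   <
      [4,5] "from" : S
      [5,6] "the" : PP\S

YES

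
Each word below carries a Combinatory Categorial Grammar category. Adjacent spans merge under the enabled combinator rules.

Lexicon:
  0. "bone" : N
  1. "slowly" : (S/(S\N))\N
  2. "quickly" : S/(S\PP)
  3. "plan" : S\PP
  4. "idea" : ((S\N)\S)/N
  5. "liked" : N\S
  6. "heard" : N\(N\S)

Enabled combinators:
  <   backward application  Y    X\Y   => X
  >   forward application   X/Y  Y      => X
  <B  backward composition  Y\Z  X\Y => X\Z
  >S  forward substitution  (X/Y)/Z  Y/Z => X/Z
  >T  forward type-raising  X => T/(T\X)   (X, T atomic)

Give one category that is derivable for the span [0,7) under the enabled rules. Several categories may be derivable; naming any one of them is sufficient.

[0,7] S   >
  [0,2] S/(S\N)   <
    [0,1] "bone" : N
    [1,2] "slowly" : (S/(S\N))\N
  [2,7] S\N   <
    [2,4] S   >
      [2,3] "quickly" : S/(S\PP)
      [3,4] "plan" : S\PP
    [4,7] (S\N)\S   >
      [4,5] "idea" : ((S\N)\S)/N
      [5,7] N   <
        [5,6] "liked" : N\S
        [6,7] "heard" : N\(N\S)

S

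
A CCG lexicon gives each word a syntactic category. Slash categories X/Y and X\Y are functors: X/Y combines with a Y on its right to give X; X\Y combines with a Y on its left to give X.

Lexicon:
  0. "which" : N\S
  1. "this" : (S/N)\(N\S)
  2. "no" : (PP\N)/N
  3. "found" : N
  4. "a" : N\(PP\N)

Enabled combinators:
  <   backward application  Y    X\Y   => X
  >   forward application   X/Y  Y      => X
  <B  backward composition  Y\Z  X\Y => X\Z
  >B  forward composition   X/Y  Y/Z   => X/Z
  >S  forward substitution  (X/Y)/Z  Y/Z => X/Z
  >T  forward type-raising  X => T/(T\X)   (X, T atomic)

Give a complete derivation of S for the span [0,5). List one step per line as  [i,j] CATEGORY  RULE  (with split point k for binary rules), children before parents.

[0,1] N\S  lex  "which"
[1,2] (S/N)\(N\S)  lex  "this"
[0,2] S/N  <  k=1
[2,3] (PP\N)/N  lex  "no"
[3,4] N  lex  "found"
[2,4] PP\N  >  k=3
[4,5] N\(PP\N)  lex  "a"
[2,5] N  <  k=4
[0,5] S  >  k=2

[0,5] S   >
  [0,2] S/N   <
    [0,1] "which" : N\S
    [1,2] "this" : (S/N)\(N\S)
  [2,5] N   <
    [2,4] PP\N   >
      [2,3] "no" : (PP\N)/N
      [3,4] "found" : N
    [4,5] "a" : N\(PP\N)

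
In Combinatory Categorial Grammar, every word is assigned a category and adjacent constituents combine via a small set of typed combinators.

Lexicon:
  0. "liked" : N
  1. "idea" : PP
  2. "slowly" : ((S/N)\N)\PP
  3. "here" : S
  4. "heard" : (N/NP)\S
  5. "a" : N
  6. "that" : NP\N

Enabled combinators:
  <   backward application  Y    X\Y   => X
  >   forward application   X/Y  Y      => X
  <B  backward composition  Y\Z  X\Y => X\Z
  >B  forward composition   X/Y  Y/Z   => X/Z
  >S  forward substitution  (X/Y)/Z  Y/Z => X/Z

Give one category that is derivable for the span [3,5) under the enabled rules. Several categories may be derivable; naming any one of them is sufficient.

[0,7] S   >
  [0,3] S/N   <
    [0,1] "liked" : N
    [1,3] (S/N)\N   <
      [1,2] "idea" : PP
      [2,3] "slowly" : ((S/N)\N)\PP
  [3,7] N   >
    [3,5] N/NP   <
      [3,4] "here" : S
      [4,5] "heard" : (N/NP)\S
    [5,7] NP   <
      [5,6] "a" : N
      [6,7] "that" : NP\N

N/NP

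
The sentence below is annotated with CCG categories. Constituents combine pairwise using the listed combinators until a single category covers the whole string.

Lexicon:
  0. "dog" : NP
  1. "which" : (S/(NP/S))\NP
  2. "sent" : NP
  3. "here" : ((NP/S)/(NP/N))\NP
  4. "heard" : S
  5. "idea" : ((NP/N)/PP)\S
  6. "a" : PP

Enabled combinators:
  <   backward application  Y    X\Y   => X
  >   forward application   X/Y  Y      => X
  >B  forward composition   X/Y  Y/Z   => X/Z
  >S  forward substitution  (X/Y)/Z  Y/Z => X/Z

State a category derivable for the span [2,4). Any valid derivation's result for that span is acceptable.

[0,7] S   >
  [0,2] S/(NP/S)   <
    [0,1] "dog" : NP
    [1,2] "which" : (S/(NP/S))\NP
  [2,7] NP/S   >
    [2,4] (NP/S)/(NP/N)   <
      [2,3] "sent" : NP
      [3,4] "here" : ((NP/S)/(NP/N))\NP
    [4,7] NP/N   >
      [4,6] (NP/N)/PP   <
        [4,5] "heard" : S
        [5,6] "idea" : ((NP/N)/PP)\S
      [6,7] "a" : PP

(NP/S)/(NP/N)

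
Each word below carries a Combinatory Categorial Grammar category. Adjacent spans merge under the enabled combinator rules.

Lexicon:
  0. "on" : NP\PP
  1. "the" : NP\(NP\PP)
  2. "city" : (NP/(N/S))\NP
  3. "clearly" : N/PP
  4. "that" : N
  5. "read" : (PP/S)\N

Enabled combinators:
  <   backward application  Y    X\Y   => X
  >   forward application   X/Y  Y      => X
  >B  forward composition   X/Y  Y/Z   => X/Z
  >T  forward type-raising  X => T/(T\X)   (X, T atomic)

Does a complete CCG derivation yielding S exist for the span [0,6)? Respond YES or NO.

NO

NP\PP NP\(NP\PP) (NP/(N/S))\NP N/PP N (PP/S)\N
CKY chart[0,6] = {N/(N\NP), NP, NP/(NP\NP), PP/(PP\NP), S/(S\NP)}; S ∉ chart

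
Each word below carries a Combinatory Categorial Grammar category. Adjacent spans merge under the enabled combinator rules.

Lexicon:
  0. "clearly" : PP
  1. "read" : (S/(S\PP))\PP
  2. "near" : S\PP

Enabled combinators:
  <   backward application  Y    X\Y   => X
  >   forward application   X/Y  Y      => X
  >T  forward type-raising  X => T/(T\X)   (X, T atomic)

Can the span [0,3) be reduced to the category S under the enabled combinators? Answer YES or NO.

[0,3] S   >
  [0,2] S/(S\PP)   <
    [0,1] "clearly" : PP
    [1,2] "read" : (S/(S\PP))\PP
  [2,3] "near" : S\PP

YES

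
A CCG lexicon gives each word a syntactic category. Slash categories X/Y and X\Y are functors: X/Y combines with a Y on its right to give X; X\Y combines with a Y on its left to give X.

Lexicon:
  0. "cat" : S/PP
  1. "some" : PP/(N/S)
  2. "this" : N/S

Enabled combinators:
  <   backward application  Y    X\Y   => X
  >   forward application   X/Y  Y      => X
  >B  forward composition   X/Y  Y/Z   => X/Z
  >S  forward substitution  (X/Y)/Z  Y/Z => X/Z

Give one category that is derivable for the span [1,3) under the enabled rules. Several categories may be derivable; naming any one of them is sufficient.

[0,3] S   >
  [0,1] "cat" : S/PP
  [1,3] PP   >
    [1,2] "some" : PP/(N/S)
    [2,3] "this" : N/S

PP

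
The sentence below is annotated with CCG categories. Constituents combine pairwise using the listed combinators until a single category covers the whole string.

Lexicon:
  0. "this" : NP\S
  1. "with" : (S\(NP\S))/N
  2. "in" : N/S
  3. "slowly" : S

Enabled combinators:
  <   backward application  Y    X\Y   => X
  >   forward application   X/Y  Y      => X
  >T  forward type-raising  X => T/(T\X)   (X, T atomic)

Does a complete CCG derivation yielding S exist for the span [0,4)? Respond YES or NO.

[0,4] S   <
  [0,1] "this" : NP\S
  [1,4] S\(NP\S)   >
    [1,2] "with" : (S\(NP\S))/N
    [2,4] N   >
      [2,3] "in" : N/S
      [3,4] "slowly" : S

YES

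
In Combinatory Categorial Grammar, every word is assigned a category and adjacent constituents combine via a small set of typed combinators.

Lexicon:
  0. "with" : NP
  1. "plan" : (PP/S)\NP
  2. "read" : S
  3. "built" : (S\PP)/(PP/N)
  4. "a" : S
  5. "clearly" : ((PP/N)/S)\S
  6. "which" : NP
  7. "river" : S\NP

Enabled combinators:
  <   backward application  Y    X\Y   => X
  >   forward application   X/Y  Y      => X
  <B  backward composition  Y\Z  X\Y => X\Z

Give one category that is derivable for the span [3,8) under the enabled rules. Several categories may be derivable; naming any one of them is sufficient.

[0,8] S   <
  [0,3] PP   >
    [0,2] PP/S   <
      [0,1] "with" : NP
      [1,2] "plan" : (PP/S)\NP
    [2,3] "read" : S
  [3,8] S\PP   >
    [3,4] "built" : (S\PP)/(PP/N)
    [4,8] PP/N   >
      [4,6] (PP/N)/S   <
        [4,5] "a" : S
        [5,6] "clearly" : ((PP/N)/S)\S
      [6,8] S   <
        [6,7] "which" : NP
        [7,8] "river" : S\NP

S\PP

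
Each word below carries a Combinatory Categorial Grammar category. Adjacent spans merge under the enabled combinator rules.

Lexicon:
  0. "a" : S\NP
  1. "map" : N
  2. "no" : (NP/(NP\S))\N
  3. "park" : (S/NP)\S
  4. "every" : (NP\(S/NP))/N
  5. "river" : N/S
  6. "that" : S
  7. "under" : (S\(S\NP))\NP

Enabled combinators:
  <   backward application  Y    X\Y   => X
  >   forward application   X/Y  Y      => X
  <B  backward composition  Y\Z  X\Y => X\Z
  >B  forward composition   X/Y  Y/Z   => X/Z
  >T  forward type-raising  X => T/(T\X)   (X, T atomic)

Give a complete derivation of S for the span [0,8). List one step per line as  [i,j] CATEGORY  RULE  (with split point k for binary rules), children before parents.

[0,8] S   <
  [0,1] "a" : S\NP
  [1,8] S\(S\NP)   <
    [1,7] NP   >
      [1,3] NP/(NP\S)   <
        [1,2] "map" : N
        [2,3] "no" : (NP/(NP\S))\N
      [3,7] NP\S   <B
        [3,4] "park" : (S/NP)\S
        [4,7] NP\(S/NP)   >
          [4,5] "every" : (NP\(S/NP))/N
          [5,7] N   >
            [5,6] "river" : N/S
            [6,7] "that" : S
    [7,8] "under" : (S\(S\NP))\NP

[0,1] S\NP  lex  "a"
[1,2] N  lex  "map"
[2,3] (NP/(NP\S))\N  lex  "no"
[1,3] NP/(NP\S)  <  k=2
[3,4] (S/NP)\S  lex  "park"
[4,5] (NP\(S/NP))/N  lex  "every"
[5,6] N/S  lex  "river"
[6,7] S  lex  "that"
[5,7] N  >  k=6
[4,7] NP\(S/NP)  >  k=5
[3,7] NP\S  <B  k=4
[1,7] NP  >  k=3
[7,8] (S\(S\NP))\NP  lex  "under"
[1,8] S\(S\NP)  <  k=7
[0,8] S  <  k=1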